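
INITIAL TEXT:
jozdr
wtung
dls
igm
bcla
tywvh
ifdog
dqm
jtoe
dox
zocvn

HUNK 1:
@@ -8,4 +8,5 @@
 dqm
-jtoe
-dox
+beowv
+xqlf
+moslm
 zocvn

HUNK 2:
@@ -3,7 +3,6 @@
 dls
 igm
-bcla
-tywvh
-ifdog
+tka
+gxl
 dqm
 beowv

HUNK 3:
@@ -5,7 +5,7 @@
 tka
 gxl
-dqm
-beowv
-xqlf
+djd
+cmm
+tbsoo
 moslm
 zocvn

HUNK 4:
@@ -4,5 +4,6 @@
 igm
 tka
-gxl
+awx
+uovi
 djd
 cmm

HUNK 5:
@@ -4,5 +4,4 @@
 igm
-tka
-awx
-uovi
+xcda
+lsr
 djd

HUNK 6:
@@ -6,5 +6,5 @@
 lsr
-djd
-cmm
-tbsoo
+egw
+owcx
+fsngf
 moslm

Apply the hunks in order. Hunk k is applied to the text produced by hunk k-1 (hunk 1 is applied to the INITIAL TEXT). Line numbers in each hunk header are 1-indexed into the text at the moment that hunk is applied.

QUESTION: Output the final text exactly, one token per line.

Answer: jozdr
wtung
dls
igm
xcda
lsr
egw
owcx
fsngf
moslm
zocvn

Derivation:
Hunk 1: at line 8 remove [jtoe,dox] add [beowv,xqlf,moslm] -> 12 lines: jozdr wtung dls igm bcla tywvh ifdog dqm beowv xqlf moslm zocvn
Hunk 2: at line 3 remove [bcla,tywvh,ifdog] add [tka,gxl] -> 11 lines: jozdr wtung dls igm tka gxl dqm beowv xqlf moslm zocvn
Hunk 3: at line 5 remove [dqm,beowv,xqlf] add [djd,cmm,tbsoo] -> 11 lines: jozdr wtung dls igm tka gxl djd cmm tbsoo moslm zocvn
Hunk 4: at line 4 remove [gxl] add [awx,uovi] -> 12 lines: jozdr wtung dls igm tka awx uovi djd cmm tbsoo moslm zocvn
Hunk 5: at line 4 remove [tka,awx,uovi] add [xcda,lsr] -> 11 lines: jozdr wtung dls igm xcda lsr djd cmm tbsoo moslm zocvn
Hunk 6: at line 6 remove [djd,cmm,tbsoo] add [egw,owcx,fsngf] -> 11 lines: jozdr wtung dls igm xcda lsr egw owcx fsngf moslm zocvn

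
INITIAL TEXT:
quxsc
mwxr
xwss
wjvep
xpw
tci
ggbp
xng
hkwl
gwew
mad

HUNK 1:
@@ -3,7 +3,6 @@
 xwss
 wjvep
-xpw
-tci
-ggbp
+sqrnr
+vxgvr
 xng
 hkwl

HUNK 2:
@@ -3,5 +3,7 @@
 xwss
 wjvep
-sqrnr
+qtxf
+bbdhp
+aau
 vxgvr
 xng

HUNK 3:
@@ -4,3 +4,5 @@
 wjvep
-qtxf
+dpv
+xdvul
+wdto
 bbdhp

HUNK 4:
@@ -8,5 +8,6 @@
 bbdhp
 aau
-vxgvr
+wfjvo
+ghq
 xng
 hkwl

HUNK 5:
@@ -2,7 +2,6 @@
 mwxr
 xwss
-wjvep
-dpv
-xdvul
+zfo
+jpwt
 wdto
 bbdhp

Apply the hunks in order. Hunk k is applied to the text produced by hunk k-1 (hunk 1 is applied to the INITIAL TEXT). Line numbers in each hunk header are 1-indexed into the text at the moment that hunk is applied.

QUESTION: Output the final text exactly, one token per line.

Hunk 1: at line 3 remove [xpw,tci,ggbp] add [sqrnr,vxgvr] -> 10 lines: quxsc mwxr xwss wjvep sqrnr vxgvr xng hkwl gwew mad
Hunk 2: at line 3 remove [sqrnr] add [qtxf,bbdhp,aau] -> 12 lines: quxsc mwxr xwss wjvep qtxf bbdhp aau vxgvr xng hkwl gwew mad
Hunk 3: at line 4 remove [qtxf] add [dpv,xdvul,wdto] -> 14 lines: quxsc mwxr xwss wjvep dpv xdvul wdto bbdhp aau vxgvr xng hkwl gwew mad
Hunk 4: at line 8 remove [vxgvr] add [wfjvo,ghq] -> 15 lines: quxsc mwxr xwss wjvep dpv xdvul wdto bbdhp aau wfjvo ghq xng hkwl gwew mad
Hunk 5: at line 2 remove [wjvep,dpv,xdvul] add [zfo,jpwt] -> 14 lines: quxsc mwxr xwss zfo jpwt wdto bbdhp aau wfjvo ghq xng hkwl gwew mad

Answer: quxsc
mwxr
xwss
zfo
jpwt
wdto
bbdhp
aau
wfjvo
ghq
xng
hkwl
gwew
mad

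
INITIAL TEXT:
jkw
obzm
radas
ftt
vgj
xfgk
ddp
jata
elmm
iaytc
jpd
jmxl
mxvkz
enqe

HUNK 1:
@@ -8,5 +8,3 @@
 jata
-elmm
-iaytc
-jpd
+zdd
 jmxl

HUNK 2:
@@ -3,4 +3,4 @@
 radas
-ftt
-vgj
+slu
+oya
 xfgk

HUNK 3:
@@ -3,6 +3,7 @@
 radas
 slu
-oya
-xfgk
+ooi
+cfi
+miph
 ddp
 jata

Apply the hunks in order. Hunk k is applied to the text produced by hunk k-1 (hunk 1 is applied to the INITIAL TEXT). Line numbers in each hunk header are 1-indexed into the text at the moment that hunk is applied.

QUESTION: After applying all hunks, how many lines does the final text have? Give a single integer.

Hunk 1: at line 8 remove [elmm,iaytc,jpd] add [zdd] -> 12 lines: jkw obzm radas ftt vgj xfgk ddp jata zdd jmxl mxvkz enqe
Hunk 2: at line 3 remove [ftt,vgj] add [slu,oya] -> 12 lines: jkw obzm radas slu oya xfgk ddp jata zdd jmxl mxvkz enqe
Hunk 3: at line 3 remove [oya,xfgk] add [ooi,cfi,miph] -> 13 lines: jkw obzm radas slu ooi cfi miph ddp jata zdd jmxl mxvkz enqe
Final line count: 13

Answer: 13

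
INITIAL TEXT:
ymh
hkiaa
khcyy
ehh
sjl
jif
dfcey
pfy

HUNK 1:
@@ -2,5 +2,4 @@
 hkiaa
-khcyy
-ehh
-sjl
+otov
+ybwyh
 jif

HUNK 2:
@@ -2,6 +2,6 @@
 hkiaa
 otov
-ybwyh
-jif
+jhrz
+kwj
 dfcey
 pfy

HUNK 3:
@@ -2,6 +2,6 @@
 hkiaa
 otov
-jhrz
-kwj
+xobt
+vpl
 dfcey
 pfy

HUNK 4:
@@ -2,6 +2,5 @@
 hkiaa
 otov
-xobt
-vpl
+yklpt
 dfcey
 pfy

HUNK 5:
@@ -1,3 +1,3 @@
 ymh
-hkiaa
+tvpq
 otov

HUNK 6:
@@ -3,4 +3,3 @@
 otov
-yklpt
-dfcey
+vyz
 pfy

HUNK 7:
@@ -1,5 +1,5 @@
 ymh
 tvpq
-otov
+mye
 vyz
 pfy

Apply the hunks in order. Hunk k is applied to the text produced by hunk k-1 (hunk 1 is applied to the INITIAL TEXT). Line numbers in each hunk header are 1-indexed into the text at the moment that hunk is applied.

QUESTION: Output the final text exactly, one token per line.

Hunk 1: at line 2 remove [khcyy,ehh,sjl] add [otov,ybwyh] -> 7 lines: ymh hkiaa otov ybwyh jif dfcey pfy
Hunk 2: at line 2 remove [ybwyh,jif] add [jhrz,kwj] -> 7 lines: ymh hkiaa otov jhrz kwj dfcey pfy
Hunk 3: at line 2 remove [jhrz,kwj] add [xobt,vpl] -> 7 lines: ymh hkiaa otov xobt vpl dfcey pfy
Hunk 4: at line 2 remove [xobt,vpl] add [yklpt] -> 6 lines: ymh hkiaa otov yklpt dfcey pfy
Hunk 5: at line 1 remove [hkiaa] add [tvpq] -> 6 lines: ymh tvpq otov yklpt dfcey pfy
Hunk 6: at line 3 remove [yklpt,dfcey] add [vyz] -> 5 lines: ymh tvpq otov vyz pfy
Hunk 7: at line 1 remove [otov] add [mye] -> 5 lines: ymh tvpq mye vyz pfy

Answer: ymh
tvpq
mye
vyz
pfy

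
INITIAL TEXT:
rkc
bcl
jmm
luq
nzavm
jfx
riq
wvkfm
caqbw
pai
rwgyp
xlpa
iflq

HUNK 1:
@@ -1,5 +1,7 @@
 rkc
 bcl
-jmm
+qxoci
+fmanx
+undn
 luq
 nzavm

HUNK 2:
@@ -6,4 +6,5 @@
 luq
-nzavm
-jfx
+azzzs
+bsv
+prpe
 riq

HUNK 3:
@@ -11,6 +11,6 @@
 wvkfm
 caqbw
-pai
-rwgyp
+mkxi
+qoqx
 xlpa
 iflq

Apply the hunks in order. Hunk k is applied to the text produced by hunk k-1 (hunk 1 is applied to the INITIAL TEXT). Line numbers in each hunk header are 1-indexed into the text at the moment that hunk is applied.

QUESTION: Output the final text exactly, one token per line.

Hunk 1: at line 1 remove [jmm] add [qxoci,fmanx,undn] -> 15 lines: rkc bcl qxoci fmanx undn luq nzavm jfx riq wvkfm caqbw pai rwgyp xlpa iflq
Hunk 2: at line 6 remove [nzavm,jfx] add [azzzs,bsv,prpe] -> 16 lines: rkc bcl qxoci fmanx undn luq azzzs bsv prpe riq wvkfm caqbw pai rwgyp xlpa iflq
Hunk 3: at line 11 remove [pai,rwgyp] add [mkxi,qoqx] -> 16 lines: rkc bcl qxoci fmanx undn luq azzzs bsv prpe riq wvkfm caqbw mkxi qoqx xlpa iflq

Answer: rkc
bcl
qxoci
fmanx
undn
luq
azzzs
bsv
prpe
riq
wvkfm
caqbw
mkxi
qoqx
xlpa
iflq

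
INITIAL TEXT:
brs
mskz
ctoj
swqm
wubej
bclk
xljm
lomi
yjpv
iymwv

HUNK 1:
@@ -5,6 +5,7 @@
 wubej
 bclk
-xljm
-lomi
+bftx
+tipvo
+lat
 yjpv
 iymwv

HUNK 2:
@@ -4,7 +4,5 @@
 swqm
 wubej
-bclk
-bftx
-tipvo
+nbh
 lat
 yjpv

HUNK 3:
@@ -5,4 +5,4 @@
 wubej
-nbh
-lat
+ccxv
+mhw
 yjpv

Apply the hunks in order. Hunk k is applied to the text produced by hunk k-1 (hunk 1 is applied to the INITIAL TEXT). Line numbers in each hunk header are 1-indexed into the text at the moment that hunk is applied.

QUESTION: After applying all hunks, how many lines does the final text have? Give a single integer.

Hunk 1: at line 5 remove [xljm,lomi] add [bftx,tipvo,lat] -> 11 lines: brs mskz ctoj swqm wubej bclk bftx tipvo lat yjpv iymwv
Hunk 2: at line 4 remove [bclk,bftx,tipvo] add [nbh] -> 9 lines: brs mskz ctoj swqm wubej nbh lat yjpv iymwv
Hunk 3: at line 5 remove [nbh,lat] add [ccxv,mhw] -> 9 lines: brs mskz ctoj swqm wubej ccxv mhw yjpv iymwv
Final line count: 9

Answer: 9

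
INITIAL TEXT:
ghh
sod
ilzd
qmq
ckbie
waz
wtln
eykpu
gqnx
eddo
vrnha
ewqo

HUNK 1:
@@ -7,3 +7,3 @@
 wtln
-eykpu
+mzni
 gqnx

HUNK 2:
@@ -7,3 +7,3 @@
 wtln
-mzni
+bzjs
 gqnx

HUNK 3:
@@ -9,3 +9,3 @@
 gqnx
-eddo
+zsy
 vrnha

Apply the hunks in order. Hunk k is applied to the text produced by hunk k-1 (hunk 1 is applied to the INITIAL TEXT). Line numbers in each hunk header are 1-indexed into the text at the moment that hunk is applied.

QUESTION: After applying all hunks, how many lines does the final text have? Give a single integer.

Answer: 12

Derivation:
Hunk 1: at line 7 remove [eykpu] add [mzni] -> 12 lines: ghh sod ilzd qmq ckbie waz wtln mzni gqnx eddo vrnha ewqo
Hunk 2: at line 7 remove [mzni] add [bzjs] -> 12 lines: ghh sod ilzd qmq ckbie waz wtln bzjs gqnx eddo vrnha ewqo
Hunk 3: at line 9 remove [eddo] add [zsy] -> 12 lines: ghh sod ilzd qmq ckbie waz wtln bzjs gqnx zsy vrnha ewqo
Final line count: 12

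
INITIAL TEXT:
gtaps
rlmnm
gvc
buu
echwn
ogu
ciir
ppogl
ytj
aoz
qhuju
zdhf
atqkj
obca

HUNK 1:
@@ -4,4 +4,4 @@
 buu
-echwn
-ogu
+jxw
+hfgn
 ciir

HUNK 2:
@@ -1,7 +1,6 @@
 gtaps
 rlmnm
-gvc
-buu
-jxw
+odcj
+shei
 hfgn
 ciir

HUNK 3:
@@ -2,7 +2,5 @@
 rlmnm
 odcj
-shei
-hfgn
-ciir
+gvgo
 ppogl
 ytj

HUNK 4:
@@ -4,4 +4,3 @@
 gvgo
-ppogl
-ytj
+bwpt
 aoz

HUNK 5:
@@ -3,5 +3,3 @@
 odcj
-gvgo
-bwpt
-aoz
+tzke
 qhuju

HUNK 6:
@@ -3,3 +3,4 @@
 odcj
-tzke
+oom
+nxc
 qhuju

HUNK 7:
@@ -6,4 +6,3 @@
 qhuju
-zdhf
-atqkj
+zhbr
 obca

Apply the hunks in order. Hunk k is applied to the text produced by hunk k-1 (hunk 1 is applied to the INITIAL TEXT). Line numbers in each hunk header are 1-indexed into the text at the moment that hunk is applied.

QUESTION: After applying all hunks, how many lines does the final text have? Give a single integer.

Answer: 8

Derivation:
Hunk 1: at line 4 remove [echwn,ogu] add [jxw,hfgn] -> 14 lines: gtaps rlmnm gvc buu jxw hfgn ciir ppogl ytj aoz qhuju zdhf atqkj obca
Hunk 2: at line 1 remove [gvc,buu,jxw] add [odcj,shei] -> 13 lines: gtaps rlmnm odcj shei hfgn ciir ppogl ytj aoz qhuju zdhf atqkj obca
Hunk 3: at line 2 remove [shei,hfgn,ciir] add [gvgo] -> 11 lines: gtaps rlmnm odcj gvgo ppogl ytj aoz qhuju zdhf atqkj obca
Hunk 4: at line 4 remove [ppogl,ytj] add [bwpt] -> 10 lines: gtaps rlmnm odcj gvgo bwpt aoz qhuju zdhf atqkj obca
Hunk 5: at line 3 remove [gvgo,bwpt,aoz] add [tzke] -> 8 lines: gtaps rlmnm odcj tzke qhuju zdhf atqkj obca
Hunk 6: at line 3 remove [tzke] add [oom,nxc] -> 9 lines: gtaps rlmnm odcj oom nxc qhuju zdhf atqkj obca
Hunk 7: at line 6 remove [zdhf,atqkj] add [zhbr] -> 8 lines: gtaps rlmnm odcj oom nxc qhuju zhbr obca
Final line count: 8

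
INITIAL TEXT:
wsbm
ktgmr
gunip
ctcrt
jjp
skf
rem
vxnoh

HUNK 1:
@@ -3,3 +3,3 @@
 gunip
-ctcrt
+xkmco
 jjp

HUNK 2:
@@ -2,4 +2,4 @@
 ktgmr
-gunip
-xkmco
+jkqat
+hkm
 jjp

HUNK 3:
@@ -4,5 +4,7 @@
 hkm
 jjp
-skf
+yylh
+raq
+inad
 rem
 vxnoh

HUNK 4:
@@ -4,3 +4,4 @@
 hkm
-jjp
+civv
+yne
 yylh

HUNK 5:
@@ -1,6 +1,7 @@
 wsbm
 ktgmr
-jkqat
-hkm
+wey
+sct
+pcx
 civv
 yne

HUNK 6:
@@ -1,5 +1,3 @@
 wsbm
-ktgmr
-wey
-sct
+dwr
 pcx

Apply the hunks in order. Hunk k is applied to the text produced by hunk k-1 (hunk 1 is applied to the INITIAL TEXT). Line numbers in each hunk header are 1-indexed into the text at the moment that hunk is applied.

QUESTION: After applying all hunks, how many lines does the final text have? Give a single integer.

Answer: 10

Derivation:
Hunk 1: at line 3 remove [ctcrt] add [xkmco] -> 8 lines: wsbm ktgmr gunip xkmco jjp skf rem vxnoh
Hunk 2: at line 2 remove [gunip,xkmco] add [jkqat,hkm] -> 8 lines: wsbm ktgmr jkqat hkm jjp skf rem vxnoh
Hunk 3: at line 4 remove [skf] add [yylh,raq,inad] -> 10 lines: wsbm ktgmr jkqat hkm jjp yylh raq inad rem vxnoh
Hunk 4: at line 4 remove [jjp] add [civv,yne] -> 11 lines: wsbm ktgmr jkqat hkm civv yne yylh raq inad rem vxnoh
Hunk 5: at line 1 remove [jkqat,hkm] add [wey,sct,pcx] -> 12 lines: wsbm ktgmr wey sct pcx civv yne yylh raq inad rem vxnoh
Hunk 6: at line 1 remove [ktgmr,wey,sct] add [dwr] -> 10 lines: wsbm dwr pcx civv yne yylh raq inad rem vxnoh
Final line count: 10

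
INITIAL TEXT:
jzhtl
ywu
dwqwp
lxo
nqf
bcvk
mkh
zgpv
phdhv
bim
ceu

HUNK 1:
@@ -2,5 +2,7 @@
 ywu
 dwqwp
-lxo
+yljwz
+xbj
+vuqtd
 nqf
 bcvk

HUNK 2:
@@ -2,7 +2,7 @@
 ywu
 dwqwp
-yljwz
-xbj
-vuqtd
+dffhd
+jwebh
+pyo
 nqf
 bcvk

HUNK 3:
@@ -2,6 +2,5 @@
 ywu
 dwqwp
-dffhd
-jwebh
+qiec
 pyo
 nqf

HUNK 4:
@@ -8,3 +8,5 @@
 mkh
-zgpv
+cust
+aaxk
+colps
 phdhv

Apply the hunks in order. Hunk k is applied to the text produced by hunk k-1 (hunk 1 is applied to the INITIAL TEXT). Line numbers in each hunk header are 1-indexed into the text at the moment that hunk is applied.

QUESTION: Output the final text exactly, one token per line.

Hunk 1: at line 2 remove [lxo] add [yljwz,xbj,vuqtd] -> 13 lines: jzhtl ywu dwqwp yljwz xbj vuqtd nqf bcvk mkh zgpv phdhv bim ceu
Hunk 2: at line 2 remove [yljwz,xbj,vuqtd] add [dffhd,jwebh,pyo] -> 13 lines: jzhtl ywu dwqwp dffhd jwebh pyo nqf bcvk mkh zgpv phdhv bim ceu
Hunk 3: at line 2 remove [dffhd,jwebh] add [qiec] -> 12 lines: jzhtl ywu dwqwp qiec pyo nqf bcvk mkh zgpv phdhv bim ceu
Hunk 4: at line 8 remove [zgpv] add [cust,aaxk,colps] -> 14 lines: jzhtl ywu dwqwp qiec pyo nqf bcvk mkh cust aaxk colps phdhv bim ceu

Answer: jzhtl
ywu
dwqwp
qiec
pyo
nqf
bcvk
mkh
cust
aaxk
colps
phdhv
bim
ceu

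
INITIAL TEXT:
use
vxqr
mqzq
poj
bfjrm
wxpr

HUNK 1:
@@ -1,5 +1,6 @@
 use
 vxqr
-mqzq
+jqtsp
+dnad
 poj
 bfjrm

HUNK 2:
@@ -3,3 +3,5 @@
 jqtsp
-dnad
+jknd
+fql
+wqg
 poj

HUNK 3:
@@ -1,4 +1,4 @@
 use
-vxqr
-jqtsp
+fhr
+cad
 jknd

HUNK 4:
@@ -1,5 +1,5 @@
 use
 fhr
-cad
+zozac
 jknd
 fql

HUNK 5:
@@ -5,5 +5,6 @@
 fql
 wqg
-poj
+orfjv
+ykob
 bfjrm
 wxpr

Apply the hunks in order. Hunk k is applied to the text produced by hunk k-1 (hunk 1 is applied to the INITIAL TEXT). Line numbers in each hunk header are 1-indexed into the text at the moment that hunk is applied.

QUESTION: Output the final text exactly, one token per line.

Answer: use
fhr
zozac
jknd
fql
wqg
orfjv
ykob
bfjrm
wxpr

Derivation:
Hunk 1: at line 1 remove [mqzq] add [jqtsp,dnad] -> 7 lines: use vxqr jqtsp dnad poj bfjrm wxpr
Hunk 2: at line 3 remove [dnad] add [jknd,fql,wqg] -> 9 lines: use vxqr jqtsp jknd fql wqg poj bfjrm wxpr
Hunk 3: at line 1 remove [vxqr,jqtsp] add [fhr,cad] -> 9 lines: use fhr cad jknd fql wqg poj bfjrm wxpr
Hunk 4: at line 1 remove [cad] add [zozac] -> 9 lines: use fhr zozac jknd fql wqg poj bfjrm wxpr
Hunk 5: at line 5 remove [poj] add [orfjv,ykob] -> 10 lines: use fhr zozac jknd fql wqg orfjv ykob bfjrm wxpr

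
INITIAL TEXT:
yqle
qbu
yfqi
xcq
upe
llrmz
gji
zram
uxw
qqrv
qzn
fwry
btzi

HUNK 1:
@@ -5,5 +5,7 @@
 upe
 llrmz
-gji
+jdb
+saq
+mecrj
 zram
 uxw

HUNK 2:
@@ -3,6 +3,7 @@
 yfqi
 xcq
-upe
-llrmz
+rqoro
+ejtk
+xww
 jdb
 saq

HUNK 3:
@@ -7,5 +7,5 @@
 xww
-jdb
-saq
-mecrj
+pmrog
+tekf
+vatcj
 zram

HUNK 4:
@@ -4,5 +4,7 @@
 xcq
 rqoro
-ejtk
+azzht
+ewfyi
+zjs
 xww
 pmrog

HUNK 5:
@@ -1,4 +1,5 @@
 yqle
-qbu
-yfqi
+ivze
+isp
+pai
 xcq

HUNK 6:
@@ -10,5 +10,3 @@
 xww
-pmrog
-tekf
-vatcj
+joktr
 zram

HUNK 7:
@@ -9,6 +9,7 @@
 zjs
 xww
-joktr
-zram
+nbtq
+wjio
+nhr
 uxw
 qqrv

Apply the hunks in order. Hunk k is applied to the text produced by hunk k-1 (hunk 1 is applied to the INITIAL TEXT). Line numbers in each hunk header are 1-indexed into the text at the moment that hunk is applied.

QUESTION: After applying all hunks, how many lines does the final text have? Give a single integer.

Hunk 1: at line 5 remove [gji] add [jdb,saq,mecrj] -> 15 lines: yqle qbu yfqi xcq upe llrmz jdb saq mecrj zram uxw qqrv qzn fwry btzi
Hunk 2: at line 3 remove [upe,llrmz] add [rqoro,ejtk,xww] -> 16 lines: yqle qbu yfqi xcq rqoro ejtk xww jdb saq mecrj zram uxw qqrv qzn fwry btzi
Hunk 3: at line 7 remove [jdb,saq,mecrj] add [pmrog,tekf,vatcj] -> 16 lines: yqle qbu yfqi xcq rqoro ejtk xww pmrog tekf vatcj zram uxw qqrv qzn fwry btzi
Hunk 4: at line 4 remove [ejtk] add [azzht,ewfyi,zjs] -> 18 lines: yqle qbu yfqi xcq rqoro azzht ewfyi zjs xww pmrog tekf vatcj zram uxw qqrv qzn fwry btzi
Hunk 5: at line 1 remove [qbu,yfqi] add [ivze,isp,pai] -> 19 lines: yqle ivze isp pai xcq rqoro azzht ewfyi zjs xww pmrog tekf vatcj zram uxw qqrv qzn fwry btzi
Hunk 6: at line 10 remove [pmrog,tekf,vatcj] add [joktr] -> 17 lines: yqle ivze isp pai xcq rqoro azzht ewfyi zjs xww joktr zram uxw qqrv qzn fwry btzi
Hunk 7: at line 9 remove [joktr,zram] add [nbtq,wjio,nhr] -> 18 lines: yqle ivze isp pai xcq rqoro azzht ewfyi zjs xww nbtq wjio nhr uxw qqrv qzn fwry btzi
Final line count: 18

Answer: 18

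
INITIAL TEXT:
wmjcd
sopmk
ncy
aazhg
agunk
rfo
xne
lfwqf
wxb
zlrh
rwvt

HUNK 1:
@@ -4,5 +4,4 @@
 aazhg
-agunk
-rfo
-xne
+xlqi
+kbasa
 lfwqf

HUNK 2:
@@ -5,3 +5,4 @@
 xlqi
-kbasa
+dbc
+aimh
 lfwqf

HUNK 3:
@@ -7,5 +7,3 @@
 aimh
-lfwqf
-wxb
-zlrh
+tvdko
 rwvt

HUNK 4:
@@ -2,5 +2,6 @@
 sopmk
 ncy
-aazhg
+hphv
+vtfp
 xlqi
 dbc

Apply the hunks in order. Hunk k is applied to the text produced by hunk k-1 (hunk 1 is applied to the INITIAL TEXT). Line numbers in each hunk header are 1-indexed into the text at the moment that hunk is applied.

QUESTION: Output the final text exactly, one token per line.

Answer: wmjcd
sopmk
ncy
hphv
vtfp
xlqi
dbc
aimh
tvdko
rwvt

Derivation:
Hunk 1: at line 4 remove [agunk,rfo,xne] add [xlqi,kbasa] -> 10 lines: wmjcd sopmk ncy aazhg xlqi kbasa lfwqf wxb zlrh rwvt
Hunk 2: at line 5 remove [kbasa] add [dbc,aimh] -> 11 lines: wmjcd sopmk ncy aazhg xlqi dbc aimh lfwqf wxb zlrh rwvt
Hunk 3: at line 7 remove [lfwqf,wxb,zlrh] add [tvdko] -> 9 lines: wmjcd sopmk ncy aazhg xlqi dbc aimh tvdko rwvt
Hunk 4: at line 2 remove [aazhg] add [hphv,vtfp] -> 10 lines: wmjcd sopmk ncy hphv vtfp xlqi dbc aimh tvdko rwvt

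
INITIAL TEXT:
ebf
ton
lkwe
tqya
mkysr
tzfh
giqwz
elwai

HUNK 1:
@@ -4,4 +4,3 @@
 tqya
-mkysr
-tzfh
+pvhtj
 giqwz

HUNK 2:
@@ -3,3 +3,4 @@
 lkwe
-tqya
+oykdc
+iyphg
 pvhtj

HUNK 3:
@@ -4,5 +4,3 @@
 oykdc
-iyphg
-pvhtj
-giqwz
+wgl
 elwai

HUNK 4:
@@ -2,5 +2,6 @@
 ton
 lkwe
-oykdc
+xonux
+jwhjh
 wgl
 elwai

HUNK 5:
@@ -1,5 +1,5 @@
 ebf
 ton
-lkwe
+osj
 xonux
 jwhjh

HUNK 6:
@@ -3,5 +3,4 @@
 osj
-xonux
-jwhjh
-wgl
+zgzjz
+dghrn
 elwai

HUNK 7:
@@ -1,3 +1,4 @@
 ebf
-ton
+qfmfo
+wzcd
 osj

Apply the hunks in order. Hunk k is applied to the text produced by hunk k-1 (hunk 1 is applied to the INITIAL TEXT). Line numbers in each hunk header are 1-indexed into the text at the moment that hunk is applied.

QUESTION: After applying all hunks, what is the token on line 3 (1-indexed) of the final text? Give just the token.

Answer: wzcd

Derivation:
Hunk 1: at line 4 remove [mkysr,tzfh] add [pvhtj] -> 7 lines: ebf ton lkwe tqya pvhtj giqwz elwai
Hunk 2: at line 3 remove [tqya] add [oykdc,iyphg] -> 8 lines: ebf ton lkwe oykdc iyphg pvhtj giqwz elwai
Hunk 3: at line 4 remove [iyphg,pvhtj,giqwz] add [wgl] -> 6 lines: ebf ton lkwe oykdc wgl elwai
Hunk 4: at line 2 remove [oykdc] add [xonux,jwhjh] -> 7 lines: ebf ton lkwe xonux jwhjh wgl elwai
Hunk 5: at line 1 remove [lkwe] add [osj] -> 7 lines: ebf ton osj xonux jwhjh wgl elwai
Hunk 6: at line 3 remove [xonux,jwhjh,wgl] add [zgzjz,dghrn] -> 6 lines: ebf ton osj zgzjz dghrn elwai
Hunk 7: at line 1 remove [ton] add [qfmfo,wzcd] -> 7 lines: ebf qfmfo wzcd osj zgzjz dghrn elwai
Final line 3: wzcd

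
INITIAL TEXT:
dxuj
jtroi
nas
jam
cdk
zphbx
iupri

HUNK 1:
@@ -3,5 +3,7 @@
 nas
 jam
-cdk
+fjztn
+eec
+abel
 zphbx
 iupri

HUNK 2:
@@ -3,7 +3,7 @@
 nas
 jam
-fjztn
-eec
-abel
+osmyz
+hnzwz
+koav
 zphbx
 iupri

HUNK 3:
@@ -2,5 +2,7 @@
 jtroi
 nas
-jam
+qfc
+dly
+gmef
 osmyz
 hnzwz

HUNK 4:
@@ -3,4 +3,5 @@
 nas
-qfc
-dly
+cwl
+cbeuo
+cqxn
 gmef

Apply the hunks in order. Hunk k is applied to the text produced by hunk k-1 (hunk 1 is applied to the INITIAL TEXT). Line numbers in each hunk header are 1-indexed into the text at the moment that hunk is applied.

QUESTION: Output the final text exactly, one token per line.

Hunk 1: at line 3 remove [cdk] add [fjztn,eec,abel] -> 9 lines: dxuj jtroi nas jam fjztn eec abel zphbx iupri
Hunk 2: at line 3 remove [fjztn,eec,abel] add [osmyz,hnzwz,koav] -> 9 lines: dxuj jtroi nas jam osmyz hnzwz koav zphbx iupri
Hunk 3: at line 2 remove [jam] add [qfc,dly,gmef] -> 11 lines: dxuj jtroi nas qfc dly gmef osmyz hnzwz koav zphbx iupri
Hunk 4: at line 3 remove [qfc,dly] add [cwl,cbeuo,cqxn] -> 12 lines: dxuj jtroi nas cwl cbeuo cqxn gmef osmyz hnzwz koav zphbx iupri

Answer: dxuj
jtroi
nas
cwl
cbeuo
cqxn
gmef
osmyz
hnzwz
koav
zphbx
iupri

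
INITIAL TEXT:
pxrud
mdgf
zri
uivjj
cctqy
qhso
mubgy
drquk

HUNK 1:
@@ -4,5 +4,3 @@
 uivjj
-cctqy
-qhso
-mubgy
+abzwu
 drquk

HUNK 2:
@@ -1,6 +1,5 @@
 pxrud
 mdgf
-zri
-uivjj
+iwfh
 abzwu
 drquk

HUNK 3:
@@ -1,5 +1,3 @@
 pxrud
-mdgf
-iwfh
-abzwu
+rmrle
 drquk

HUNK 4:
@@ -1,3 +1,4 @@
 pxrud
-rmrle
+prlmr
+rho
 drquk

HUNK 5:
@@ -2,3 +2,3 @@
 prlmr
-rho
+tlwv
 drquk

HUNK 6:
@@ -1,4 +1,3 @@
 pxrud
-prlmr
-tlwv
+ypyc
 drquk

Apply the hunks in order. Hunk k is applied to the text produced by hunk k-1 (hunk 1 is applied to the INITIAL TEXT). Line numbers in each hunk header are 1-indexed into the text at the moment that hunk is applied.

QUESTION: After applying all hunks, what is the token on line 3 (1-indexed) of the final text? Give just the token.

Answer: drquk

Derivation:
Hunk 1: at line 4 remove [cctqy,qhso,mubgy] add [abzwu] -> 6 lines: pxrud mdgf zri uivjj abzwu drquk
Hunk 2: at line 1 remove [zri,uivjj] add [iwfh] -> 5 lines: pxrud mdgf iwfh abzwu drquk
Hunk 3: at line 1 remove [mdgf,iwfh,abzwu] add [rmrle] -> 3 lines: pxrud rmrle drquk
Hunk 4: at line 1 remove [rmrle] add [prlmr,rho] -> 4 lines: pxrud prlmr rho drquk
Hunk 5: at line 2 remove [rho] add [tlwv] -> 4 lines: pxrud prlmr tlwv drquk
Hunk 6: at line 1 remove [prlmr,tlwv] add [ypyc] -> 3 lines: pxrud ypyc drquk
Final line 3: drquk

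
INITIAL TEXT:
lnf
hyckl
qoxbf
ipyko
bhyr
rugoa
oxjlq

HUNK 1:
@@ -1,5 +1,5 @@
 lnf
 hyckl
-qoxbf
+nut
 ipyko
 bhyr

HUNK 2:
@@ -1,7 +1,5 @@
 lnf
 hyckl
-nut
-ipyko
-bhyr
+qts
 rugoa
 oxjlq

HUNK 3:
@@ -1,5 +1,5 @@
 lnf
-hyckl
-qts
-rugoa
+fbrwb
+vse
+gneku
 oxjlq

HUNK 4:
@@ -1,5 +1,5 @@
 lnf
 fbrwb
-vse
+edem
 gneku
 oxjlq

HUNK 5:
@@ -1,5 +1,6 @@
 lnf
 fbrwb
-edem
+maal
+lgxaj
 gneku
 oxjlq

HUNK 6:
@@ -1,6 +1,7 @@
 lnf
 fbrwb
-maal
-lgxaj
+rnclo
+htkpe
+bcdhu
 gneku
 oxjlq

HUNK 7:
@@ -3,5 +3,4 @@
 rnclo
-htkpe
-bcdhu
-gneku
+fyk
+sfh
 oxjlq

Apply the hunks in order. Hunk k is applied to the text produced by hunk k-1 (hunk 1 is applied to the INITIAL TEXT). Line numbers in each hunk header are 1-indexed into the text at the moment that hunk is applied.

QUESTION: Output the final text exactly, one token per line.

Answer: lnf
fbrwb
rnclo
fyk
sfh
oxjlq

Derivation:
Hunk 1: at line 1 remove [qoxbf] add [nut] -> 7 lines: lnf hyckl nut ipyko bhyr rugoa oxjlq
Hunk 2: at line 1 remove [nut,ipyko,bhyr] add [qts] -> 5 lines: lnf hyckl qts rugoa oxjlq
Hunk 3: at line 1 remove [hyckl,qts,rugoa] add [fbrwb,vse,gneku] -> 5 lines: lnf fbrwb vse gneku oxjlq
Hunk 4: at line 1 remove [vse] add [edem] -> 5 lines: lnf fbrwb edem gneku oxjlq
Hunk 5: at line 1 remove [edem] add [maal,lgxaj] -> 6 lines: lnf fbrwb maal lgxaj gneku oxjlq
Hunk 6: at line 1 remove [maal,lgxaj] add [rnclo,htkpe,bcdhu] -> 7 lines: lnf fbrwb rnclo htkpe bcdhu gneku oxjlq
Hunk 7: at line 3 remove [htkpe,bcdhu,gneku] add [fyk,sfh] -> 6 lines: lnf fbrwb rnclo fyk sfh oxjlq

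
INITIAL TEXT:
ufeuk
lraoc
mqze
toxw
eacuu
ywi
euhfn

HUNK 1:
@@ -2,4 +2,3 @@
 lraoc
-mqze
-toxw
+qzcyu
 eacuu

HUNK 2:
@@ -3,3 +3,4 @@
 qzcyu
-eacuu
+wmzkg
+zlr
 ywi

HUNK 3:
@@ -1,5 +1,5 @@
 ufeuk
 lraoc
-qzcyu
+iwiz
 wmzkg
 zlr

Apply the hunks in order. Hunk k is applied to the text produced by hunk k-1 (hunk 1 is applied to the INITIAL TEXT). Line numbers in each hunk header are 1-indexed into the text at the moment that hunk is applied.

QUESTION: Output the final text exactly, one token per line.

Answer: ufeuk
lraoc
iwiz
wmzkg
zlr
ywi
euhfn

Derivation:
Hunk 1: at line 2 remove [mqze,toxw] add [qzcyu] -> 6 lines: ufeuk lraoc qzcyu eacuu ywi euhfn
Hunk 2: at line 3 remove [eacuu] add [wmzkg,zlr] -> 7 lines: ufeuk lraoc qzcyu wmzkg zlr ywi euhfn
Hunk 3: at line 1 remove [qzcyu] add [iwiz] -> 7 lines: ufeuk lraoc iwiz wmzkg zlr ywi euhfn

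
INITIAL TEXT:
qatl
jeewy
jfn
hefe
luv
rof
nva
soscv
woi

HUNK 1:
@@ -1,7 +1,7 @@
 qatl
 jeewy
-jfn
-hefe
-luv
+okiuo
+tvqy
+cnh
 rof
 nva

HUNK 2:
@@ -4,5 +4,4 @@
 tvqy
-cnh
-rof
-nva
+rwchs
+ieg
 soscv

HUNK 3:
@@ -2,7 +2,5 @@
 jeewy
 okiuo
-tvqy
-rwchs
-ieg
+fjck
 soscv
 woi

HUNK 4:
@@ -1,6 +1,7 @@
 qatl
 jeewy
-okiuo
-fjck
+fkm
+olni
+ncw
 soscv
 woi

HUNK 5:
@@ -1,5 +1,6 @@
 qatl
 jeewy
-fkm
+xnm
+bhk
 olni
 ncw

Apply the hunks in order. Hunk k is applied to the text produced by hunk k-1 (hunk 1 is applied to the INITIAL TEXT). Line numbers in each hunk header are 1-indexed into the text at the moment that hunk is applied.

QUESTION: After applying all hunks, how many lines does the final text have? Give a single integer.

Answer: 8

Derivation:
Hunk 1: at line 1 remove [jfn,hefe,luv] add [okiuo,tvqy,cnh] -> 9 lines: qatl jeewy okiuo tvqy cnh rof nva soscv woi
Hunk 2: at line 4 remove [cnh,rof,nva] add [rwchs,ieg] -> 8 lines: qatl jeewy okiuo tvqy rwchs ieg soscv woi
Hunk 3: at line 2 remove [tvqy,rwchs,ieg] add [fjck] -> 6 lines: qatl jeewy okiuo fjck soscv woi
Hunk 4: at line 1 remove [okiuo,fjck] add [fkm,olni,ncw] -> 7 lines: qatl jeewy fkm olni ncw soscv woi
Hunk 5: at line 1 remove [fkm] add [xnm,bhk] -> 8 lines: qatl jeewy xnm bhk olni ncw soscv woi
Final line count: 8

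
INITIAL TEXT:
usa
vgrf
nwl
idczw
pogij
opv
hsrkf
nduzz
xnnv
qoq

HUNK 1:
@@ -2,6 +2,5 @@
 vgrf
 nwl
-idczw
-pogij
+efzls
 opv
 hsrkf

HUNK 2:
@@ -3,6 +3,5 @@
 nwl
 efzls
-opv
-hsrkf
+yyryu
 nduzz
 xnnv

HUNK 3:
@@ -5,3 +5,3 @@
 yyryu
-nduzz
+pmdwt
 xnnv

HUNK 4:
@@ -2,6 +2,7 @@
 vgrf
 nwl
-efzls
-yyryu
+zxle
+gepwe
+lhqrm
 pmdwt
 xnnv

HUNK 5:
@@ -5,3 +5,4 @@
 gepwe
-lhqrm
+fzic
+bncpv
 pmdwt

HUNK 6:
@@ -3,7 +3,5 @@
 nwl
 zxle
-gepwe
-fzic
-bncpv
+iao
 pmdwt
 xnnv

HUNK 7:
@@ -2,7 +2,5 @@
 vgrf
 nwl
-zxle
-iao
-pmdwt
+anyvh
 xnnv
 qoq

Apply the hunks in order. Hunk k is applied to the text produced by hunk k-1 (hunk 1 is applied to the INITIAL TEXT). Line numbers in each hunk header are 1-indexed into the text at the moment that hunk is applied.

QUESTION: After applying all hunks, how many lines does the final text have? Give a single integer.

Hunk 1: at line 2 remove [idczw,pogij] add [efzls] -> 9 lines: usa vgrf nwl efzls opv hsrkf nduzz xnnv qoq
Hunk 2: at line 3 remove [opv,hsrkf] add [yyryu] -> 8 lines: usa vgrf nwl efzls yyryu nduzz xnnv qoq
Hunk 3: at line 5 remove [nduzz] add [pmdwt] -> 8 lines: usa vgrf nwl efzls yyryu pmdwt xnnv qoq
Hunk 4: at line 2 remove [efzls,yyryu] add [zxle,gepwe,lhqrm] -> 9 lines: usa vgrf nwl zxle gepwe lhqrm pmdwt xnnv qoq
Hunk 5: at line 5 remove [lhqrm] add [fzic,bncpv] -> 10 lines: usa vgrf nwl zxle gepwe fzic bncpv pmdwt xnnv qoq
Hunk 6: at line 3 remove [gepwe,fzic,bncpv] add [iao] -> 8 lines: usa vgrf nwl zxle iao pmdwt xnnv qoq
Hunk 7: at line 2 remove [zxle,iao,pmdwt] add [anyvh] -> 6 lines: usa vgrf nwl anyvh xnnv qoq
Final line count: 6

Answer: 6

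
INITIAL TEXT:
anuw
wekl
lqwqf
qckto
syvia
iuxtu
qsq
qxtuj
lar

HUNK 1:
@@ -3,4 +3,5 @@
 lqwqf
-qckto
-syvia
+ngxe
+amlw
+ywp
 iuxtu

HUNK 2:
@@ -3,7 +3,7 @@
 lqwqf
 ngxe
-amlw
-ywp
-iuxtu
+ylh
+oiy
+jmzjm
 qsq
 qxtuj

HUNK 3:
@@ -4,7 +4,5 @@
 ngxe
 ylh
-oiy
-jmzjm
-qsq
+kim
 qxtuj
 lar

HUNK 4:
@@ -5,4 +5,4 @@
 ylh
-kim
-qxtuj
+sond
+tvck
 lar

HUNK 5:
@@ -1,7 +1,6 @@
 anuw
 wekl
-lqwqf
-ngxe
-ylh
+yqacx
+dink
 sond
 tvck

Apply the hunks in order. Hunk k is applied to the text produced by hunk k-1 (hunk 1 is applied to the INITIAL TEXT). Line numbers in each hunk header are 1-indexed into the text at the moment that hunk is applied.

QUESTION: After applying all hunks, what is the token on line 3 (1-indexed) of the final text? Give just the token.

Answer: yqacx

Derivation:
Hunk 1: at line 3 remove [qckto,syvia] add [ngxe,amlw,ywp] -> 10 lines: anuw wekl lqwqf ngxe amlw ywp iuxtu qsq qxtuj lar
Hunk 2: at line 3 remove [amlw,ywp,iuxtu] add [ylh,oiy,jmzjm] -> 10 lines: anuw wekl lqwqf ngxe ylh oiy jmzjm qsq qxtuj lar
Hunk 3: at line 4 remove [oiy,jmzjm,qsq] add [kim] -> 8 lines: anuw wekl lqwqf ngxe ylh kim qxtuj lar
Hunk 4: at line 5 remove [kim,qxtuj] add [sond,tvck] -> 8 lines: anuw wekl lqwqf ngxe ylh sond tvck lar
Hunk 5: at line 1 remove [lqwqf,ngxe,ylh] add [yqacx,dink] -> 7 lines: anuw wekl yqacx dink sond tvck lar
Final line 3: yqacx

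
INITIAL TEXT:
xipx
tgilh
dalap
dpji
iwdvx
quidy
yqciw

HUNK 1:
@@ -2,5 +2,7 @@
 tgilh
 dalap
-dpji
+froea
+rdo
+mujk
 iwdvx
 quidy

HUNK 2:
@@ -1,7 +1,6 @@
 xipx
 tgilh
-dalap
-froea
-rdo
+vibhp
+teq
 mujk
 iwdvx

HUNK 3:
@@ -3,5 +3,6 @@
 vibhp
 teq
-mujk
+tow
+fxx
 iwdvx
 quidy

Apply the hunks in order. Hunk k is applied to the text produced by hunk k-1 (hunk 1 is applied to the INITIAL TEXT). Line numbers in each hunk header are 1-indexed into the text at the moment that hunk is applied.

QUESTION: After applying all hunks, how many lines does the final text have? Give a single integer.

Hunk 1: at line 2 remove [dpji] add [froea,rdo,mujk] -> 9 lines: xipx tgilh dalap froea rdo mujk iwdvx quidy yqciw
Hunk 2: at line 1 remove [dalap,froea,rdo] add [vibhp,teq] -> 8 lines: xipx tgilh vibhp teq mujk iwdvx quidy yqciw
Hunk 3: at line 3 remove [mujk] add [tow,fxx] -> 9 lines: xipx tgilh vibhp teq tow fxx iwdvx quidy yqciw
Final line count: 9

Answer: 9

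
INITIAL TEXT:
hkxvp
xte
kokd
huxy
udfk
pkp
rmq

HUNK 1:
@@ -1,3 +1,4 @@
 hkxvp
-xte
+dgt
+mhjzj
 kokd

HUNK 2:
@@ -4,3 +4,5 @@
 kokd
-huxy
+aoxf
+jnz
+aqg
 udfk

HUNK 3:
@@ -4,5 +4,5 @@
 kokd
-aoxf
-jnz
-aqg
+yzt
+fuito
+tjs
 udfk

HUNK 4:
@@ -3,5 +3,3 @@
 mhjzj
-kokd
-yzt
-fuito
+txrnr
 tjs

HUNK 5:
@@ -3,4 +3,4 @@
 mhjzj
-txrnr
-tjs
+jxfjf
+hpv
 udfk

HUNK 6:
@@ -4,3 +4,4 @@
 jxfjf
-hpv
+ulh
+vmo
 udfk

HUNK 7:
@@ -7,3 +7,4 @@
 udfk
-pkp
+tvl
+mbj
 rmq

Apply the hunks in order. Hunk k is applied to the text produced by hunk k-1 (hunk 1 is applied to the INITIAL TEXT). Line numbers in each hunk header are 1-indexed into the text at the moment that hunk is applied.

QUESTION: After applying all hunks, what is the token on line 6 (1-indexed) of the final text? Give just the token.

Answer: vmo

Derivation:
Hunk 1: at line 1 remove [xte] add [dgt,mhjzj] -> 8 lines: hkxvp dgt mhjzj kokd huxy udfk pkp rmq
Hunk 2: at line 4 remove [huxy] add [aoxf,jnz,aqg] -> 10 lines: hkxvp dgt mhjzj kokd aoxf jnz aqg udfk pkp rmq
Hunk 3: at line 4 remove [aoxf,jnz,aqg] add [yzt,fuito,tjs] -> 10 lines: hkxvp dgt mhjzj kokd yzt fuito tjs udfk pkp rmq
Hunk 4: at line 3 remove [kokd,yzt,fuito] add [txrnr] -> 8 lines: hkxvp dgt mhjzj txrnr tjs udfk pkp rmq
Hunk 5: at line 3 remove [txrnr,tjs] add [jxfjf,hpv] -> 8 lines: hkxvp dgt mhjzj jxfjf hpv udfk pkp rmq
Hunk 6: at line 4 remove [hpv] add [ulh,vmo] -> 9 lines: hkxvp dgt mhjzj jxfjf ulh vmo udfk pkp rmq
Hunk 7: at line 7 remove [pkp] add [tvl,mbj] -> 10 lines: hkxvp dgt mhjzj jxfjf ulh vmo udfk tvl mbj rmq
Final line 6: vmo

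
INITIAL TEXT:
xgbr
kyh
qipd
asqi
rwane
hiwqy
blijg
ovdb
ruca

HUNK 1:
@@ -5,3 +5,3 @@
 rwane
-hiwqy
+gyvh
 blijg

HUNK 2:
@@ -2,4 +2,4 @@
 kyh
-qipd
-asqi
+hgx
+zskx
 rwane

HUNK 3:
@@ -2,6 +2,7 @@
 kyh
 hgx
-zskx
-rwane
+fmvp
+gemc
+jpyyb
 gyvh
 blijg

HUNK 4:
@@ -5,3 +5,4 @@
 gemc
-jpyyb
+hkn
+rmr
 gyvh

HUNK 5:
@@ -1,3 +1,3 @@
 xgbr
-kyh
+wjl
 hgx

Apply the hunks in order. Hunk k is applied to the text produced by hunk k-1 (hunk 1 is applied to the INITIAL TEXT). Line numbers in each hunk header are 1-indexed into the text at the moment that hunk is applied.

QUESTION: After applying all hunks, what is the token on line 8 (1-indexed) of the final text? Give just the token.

Hunk 1: at line 5 remove [hiwqy] add [gyvh] -> 9 lines: xgbr kyh qipd asqi rwane gyvh blijg ovdb ruca
Hunk 2: at line 2 remove [qipd,asqi] add [hgx,zskx] -> 9 lines: xgbr kyh hgx zskx rwane gyvh blijg ovdb ruca
Hunk 3: at line 2 remove [zskx,rwane] add [fmvp,gemc,jpyyb] -> 10 lines: xgbr kyh hgx fmvp gemc jpyyb gyvh blijg ovdb ruca
Hunk 4: at line 5 remove [jpyyb] add [hkn,rmr] -> 11 lines: xgbr kyh hgx fmvp gemc hkn rmr gyvh blijg ovdb ruca
Hunk 5: at line 1 remove [kyh] add [wjl] -> 11 lines: xgbr wjl hgx fmvp gemc hkn rmr gyvh blijg ovdb ruca
Final line 8: gyvh

Answer: gyvh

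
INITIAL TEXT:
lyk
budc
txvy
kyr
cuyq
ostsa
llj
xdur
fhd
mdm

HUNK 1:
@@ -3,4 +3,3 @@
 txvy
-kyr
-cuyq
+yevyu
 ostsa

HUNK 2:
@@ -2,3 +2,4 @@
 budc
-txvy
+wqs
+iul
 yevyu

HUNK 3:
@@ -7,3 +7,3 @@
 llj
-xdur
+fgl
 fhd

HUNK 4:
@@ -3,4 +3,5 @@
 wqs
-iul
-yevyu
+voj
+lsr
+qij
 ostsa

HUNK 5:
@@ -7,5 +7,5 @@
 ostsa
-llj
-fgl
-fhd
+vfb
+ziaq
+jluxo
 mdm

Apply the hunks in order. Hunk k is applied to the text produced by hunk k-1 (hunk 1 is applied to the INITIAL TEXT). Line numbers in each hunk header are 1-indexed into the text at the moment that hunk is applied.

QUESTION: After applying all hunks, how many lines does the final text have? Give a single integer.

Hunk 1: at line 3 remove [kyr,cuyq] add [yevyu] -> 9 lines: lyk budc txvy yevyu ostsa llj xdur fhd mdm
Hunk 2: at line 2 remove [txvy] add [wqs,iul] -> 10 lines: lyk budc wqs iul yevyu ostsa llj xdur fhd mdm
Hunk 3: at line 7 remove [xdur] add [fgl] -> 10 lines: lyk budc wqs iul yevyu ostsa llj fgl fhd mdm
Hunk 4: at line 3 remove [iul,yevyu] add [voj,lsr,qij] -> 11 lines: lyk budc wqs voj lsr qij ostsa llj fgl fhd mdm
Hunk 5: at line 7 remove [llj,fgl,fhd] add [vfb,ziaq,jluxo] -> 11 lines: lyk budc wqs voj lsr qij ostsa vfb ziaq jluxo mdm
Final line count: 11

Answer: 11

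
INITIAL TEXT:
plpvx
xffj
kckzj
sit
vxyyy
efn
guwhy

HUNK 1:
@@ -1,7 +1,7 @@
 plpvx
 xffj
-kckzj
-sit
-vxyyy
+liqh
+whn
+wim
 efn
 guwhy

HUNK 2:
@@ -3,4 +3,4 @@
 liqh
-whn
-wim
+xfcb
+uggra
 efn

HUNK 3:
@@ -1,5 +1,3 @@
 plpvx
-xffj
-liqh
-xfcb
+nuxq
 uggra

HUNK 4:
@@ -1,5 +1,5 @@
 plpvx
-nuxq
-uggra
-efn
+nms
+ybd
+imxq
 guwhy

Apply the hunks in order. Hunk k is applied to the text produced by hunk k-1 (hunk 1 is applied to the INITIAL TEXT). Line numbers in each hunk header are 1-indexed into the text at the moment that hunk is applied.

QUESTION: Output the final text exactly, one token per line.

Hunk 1: at line 1 remove [kckzj,sit,vxyyy] add [liqh,whn,wim] -> 7 lines: plpvx xffj liqh whn wim efn guwhy
Hunk 2: at line 3 remove [whn,wim] add [xfcb,uggra] -> 7 lines: plpvx xffj liqh xfcb uggra efn guwhy
Hunk 3: at line 1 remove [xffj,liqh,xfcb] add [nuxq] -> 5 lines: plpvx nuxq uggra efn guwhy
Hunk 4: at line 1 remove [nuxq,uggra,efn] add [nms,ybd,imxq] -> 5 lines: plpvx nms ybd imxq guwhy

Answer: plpvx
nms
ybd
imxq
guwhy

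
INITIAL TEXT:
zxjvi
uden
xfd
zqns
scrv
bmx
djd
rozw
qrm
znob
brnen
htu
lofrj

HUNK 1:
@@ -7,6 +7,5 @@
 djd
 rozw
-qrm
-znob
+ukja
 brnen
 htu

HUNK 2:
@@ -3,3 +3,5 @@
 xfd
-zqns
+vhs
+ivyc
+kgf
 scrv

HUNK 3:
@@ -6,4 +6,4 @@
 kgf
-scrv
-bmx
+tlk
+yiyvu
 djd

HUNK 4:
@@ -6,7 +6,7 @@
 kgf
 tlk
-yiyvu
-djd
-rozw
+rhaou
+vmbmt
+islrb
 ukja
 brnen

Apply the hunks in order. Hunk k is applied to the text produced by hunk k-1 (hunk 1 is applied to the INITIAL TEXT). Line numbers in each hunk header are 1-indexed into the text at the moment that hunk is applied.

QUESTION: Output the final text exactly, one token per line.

Answer: zxjvi
uden
xfd
vhs
ivyc
kgf
tlk
rhaou
vmbmt
islrb
ukja
brnen
htu
lofrj

Derivation:
Hunk 1: at line 7 remove [qrm,znob] add [ukja] -> 12 lines: zxjvi uden xfd zqns scrv bmx djd rozw ukja brnen htu lofrj
Hunk 2: at line 3 remove [zqns] add [vhs,ivyc,kgf] -> 14 lines: zxjvi uden xfd vhs ivyc kgf scrv bmx djd rozw ukja brnen htu lofrj
Hunk 3: at line 6 remove [scrv,bmx] add [tlk,yiyvu] -> 14 lines: zxjvi uden xfd vhs ivyc kgf tlk yiyvu djd rozw ukja brnen htu lofrj
Hunk 4: at line 6 remove [yiyvu,djd,rozw] add [rhaou,vmbmt,islrb] -> 14 lines: zxjvi uden xfd vhs ivyc kgf tlk rhaou vmbmt islrb ukja brnen htu lofrj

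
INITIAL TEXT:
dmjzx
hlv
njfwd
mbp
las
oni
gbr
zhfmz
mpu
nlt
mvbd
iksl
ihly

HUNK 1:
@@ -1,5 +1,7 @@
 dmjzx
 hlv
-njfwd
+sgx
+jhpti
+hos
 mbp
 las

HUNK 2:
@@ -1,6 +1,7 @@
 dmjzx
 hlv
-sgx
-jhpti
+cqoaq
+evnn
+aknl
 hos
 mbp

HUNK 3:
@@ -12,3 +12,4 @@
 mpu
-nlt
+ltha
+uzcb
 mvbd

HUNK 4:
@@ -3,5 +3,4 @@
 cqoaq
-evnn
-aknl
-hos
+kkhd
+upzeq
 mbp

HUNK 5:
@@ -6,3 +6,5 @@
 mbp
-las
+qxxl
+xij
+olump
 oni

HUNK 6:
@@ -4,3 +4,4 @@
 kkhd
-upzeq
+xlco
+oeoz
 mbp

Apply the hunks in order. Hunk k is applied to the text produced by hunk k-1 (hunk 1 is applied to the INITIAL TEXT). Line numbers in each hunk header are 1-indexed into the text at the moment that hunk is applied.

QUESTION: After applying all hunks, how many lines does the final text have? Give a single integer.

Answer: 19

Derivation:
Hunk 1: at line 1 remove [njfwd] add [sgx,jhpti,hos] -> 15 lines: dmjzx hlv sgx jhpti hos mbp las oni gbr zhfmz mpu nlt mvbd iksl ihly
Hunk 2: at line 1 remove [sgx,jhpti] add [cqoaq,evnn,aknl] -> 16 lines: dmjzx hlv cqoaq evnn aknl hos mbp las oni gbr zhfmz mpu nlt mvbd iksl ihly
Hunk 3: at line 12 remove [nlt] add [ltha,uzcb] -> 17 lines: dmjzx hlv cqoaq evnn aknl hos mbp las oni gbr zhfmz mpu ltha uzcb mvbd iksl ihly
Hunk 4: at line 3 remove [evnn,aknl,hos] add [kkhd,upzeq] -> 16 lines: dmjzx hlv cqoaq kkhd upzeq mbp las oni gbr zhfmz mpu ltha uzcb mvbd iksl ihly
Hunk 5: at line 6 remove [las] add [qxxl,xij,olump] -> 18 lines: dmjzx hlv cqoaq kkhd upzeq mbp qxxl xij olump oni gbr zhfmz mpu ltha uzcb mvbd iksl ihly
Hunk 6: at line 4 remove [upzeq] add [xlco,oeoz] -> 19 lines: dmjzx hlv cqoaq kkhd xlco oeoz mbp qxxl xij olump oni gbr zhfmz mpu ltha uzcb mvbd iksl ihly
Final line count: 19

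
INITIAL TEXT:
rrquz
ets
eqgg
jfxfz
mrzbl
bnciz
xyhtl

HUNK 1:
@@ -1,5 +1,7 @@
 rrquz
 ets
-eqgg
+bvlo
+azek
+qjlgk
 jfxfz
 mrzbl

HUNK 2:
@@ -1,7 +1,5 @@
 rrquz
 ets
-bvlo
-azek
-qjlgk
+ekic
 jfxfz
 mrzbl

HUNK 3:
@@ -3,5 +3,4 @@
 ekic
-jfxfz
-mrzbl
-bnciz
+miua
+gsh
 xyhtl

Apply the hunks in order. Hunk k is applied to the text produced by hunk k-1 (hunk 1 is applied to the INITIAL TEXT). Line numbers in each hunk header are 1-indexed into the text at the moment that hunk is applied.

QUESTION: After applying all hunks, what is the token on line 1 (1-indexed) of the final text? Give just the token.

Hunk 1: at line 1 remove [eqgg] add [bvlo,azek,qjlgk] -> 9 lines: rrquz ets bvlo azek qjlgk jfxfz mrzbl bnciz xyhtl
Hunk 2: at line 1 remove [bvlo,azek,qjlgk] add [ekic] -> 7 lines: rrquz ets ekic jfxfz mrzbl bnciz xyhtl
Hunk 3: at line 3 remove [jfxfz,mrzbl,bnciz] add [miua,gsh] -> 6 lines: rrquz ets ekic miua gsh xyhtl
Final line 1: rrquz

Answer: rrquz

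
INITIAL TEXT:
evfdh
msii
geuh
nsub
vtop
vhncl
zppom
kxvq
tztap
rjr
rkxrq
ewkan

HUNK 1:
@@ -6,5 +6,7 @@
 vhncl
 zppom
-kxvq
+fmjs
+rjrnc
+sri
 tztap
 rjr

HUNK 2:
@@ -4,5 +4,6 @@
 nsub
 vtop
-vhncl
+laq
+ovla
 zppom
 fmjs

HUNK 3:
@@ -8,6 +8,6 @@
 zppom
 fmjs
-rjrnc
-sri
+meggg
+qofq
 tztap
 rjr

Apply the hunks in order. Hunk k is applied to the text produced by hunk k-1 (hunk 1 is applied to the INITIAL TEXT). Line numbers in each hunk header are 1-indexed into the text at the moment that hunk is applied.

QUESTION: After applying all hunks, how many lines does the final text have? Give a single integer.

Answer: 15

Derivation:
Hunk 1: at line 6 remove [kxvq] add [fmjs,rjrnc,sri] -> 14 lines: evfdh msii geuh nsub vtop vhncl zppom fmjs rjrnc sri tztap rjr rkxrq ewkan
Hunk 2: at line 4 remove [vhncl] add [laq,ovla] -> 15 lines: evfdh msii geuh nsub vtop laq ovla zppom fmjs rjrnc sri tztap rjr rkxrq ewkan
Hunk 3: at line 8 remove [rjrnc,sri] add [meggg,qofq] -> 15 lines: evfdh msii geuh nsub vtop laq ovla zppom fmjs meggg qofq tztap rjr rkxrq ewkan
Final line count: 15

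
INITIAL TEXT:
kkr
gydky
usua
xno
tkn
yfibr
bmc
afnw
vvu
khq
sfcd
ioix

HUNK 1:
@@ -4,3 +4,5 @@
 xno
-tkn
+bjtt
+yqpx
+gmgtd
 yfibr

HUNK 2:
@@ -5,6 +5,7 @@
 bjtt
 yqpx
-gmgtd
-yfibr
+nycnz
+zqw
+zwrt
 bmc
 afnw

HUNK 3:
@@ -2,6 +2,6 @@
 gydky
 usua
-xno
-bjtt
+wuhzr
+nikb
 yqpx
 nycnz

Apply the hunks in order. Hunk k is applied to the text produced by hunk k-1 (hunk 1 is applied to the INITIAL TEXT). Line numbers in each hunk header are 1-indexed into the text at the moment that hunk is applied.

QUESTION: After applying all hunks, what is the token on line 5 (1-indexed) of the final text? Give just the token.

Answer: nikb

Derivation:
Hunk 1: at line 4 remove [tkn] add [bjtt,yqpx,gmgtd] -> 14 lines: kkr gydky usua xno bjtt yqpx gmgtd yfibr bmc afnw vvu khq sfcd ioix
Hunk 2: at line 5 remove [gmgtd,yfibr] add [nycnz,zqw,zwrt] -> 15 lines: kkr gydky usua xno bjtt yqpx nycnz zqw zwrt bmc afnw vvu khq sfcd ioix
Hunk 3: at line 2 remove [xno,bjtt] add [wuhzr,nikb] -> 15 lines: kkr gydky usua wuhzr nikb yqpx nycnz zqw zwrt bmc afnw vvu khq sfcd ioix
Final line 5: nikb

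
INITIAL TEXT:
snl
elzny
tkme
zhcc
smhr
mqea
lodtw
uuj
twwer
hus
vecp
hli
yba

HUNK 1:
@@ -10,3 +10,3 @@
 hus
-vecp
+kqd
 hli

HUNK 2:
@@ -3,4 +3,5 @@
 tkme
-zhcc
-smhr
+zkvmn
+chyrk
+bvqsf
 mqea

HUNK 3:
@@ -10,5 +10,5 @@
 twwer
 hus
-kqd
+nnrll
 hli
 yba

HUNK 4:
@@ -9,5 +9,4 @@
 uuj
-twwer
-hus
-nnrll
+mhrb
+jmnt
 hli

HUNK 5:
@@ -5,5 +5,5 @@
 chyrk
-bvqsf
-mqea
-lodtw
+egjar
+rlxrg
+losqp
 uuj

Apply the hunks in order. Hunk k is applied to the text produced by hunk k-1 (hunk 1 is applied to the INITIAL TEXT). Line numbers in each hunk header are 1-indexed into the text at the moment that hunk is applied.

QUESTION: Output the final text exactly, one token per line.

Answer: snl
elzny
tkme
zkvmn
chyrk
egjar
rlxrg
losqp
uuj
mhrb
jmnt
hli
yba

Derivation:
Hunk 1: at line 10 remove [vecp] add [kqd] -> 13 lines: snl elzny tkme zhcc smhr mqea lodtw uuj twwer hus kqd hli yba
Hunk 2: at line 3 remove [zhcc,smhr] add [zkvmn,chyrk,bvqsf] -> 14 lines: snl elzny tkme zkvmn chyrk bvqsf mqea lodtw uuj twwer hus kqd hli yba
Hunk 3: at line 10 remove [kqd] add [nnrll] -> 14 lines: snl elzny tkme zkvmn chyrk bvqsf mqea lodtw uuj twwer hus nnrll hli yba
Hunk 4: at line 9 remove [twwer,hus,nnrll] add [mhrb,jmnt] -> 13 lines: snl elzny tkme zkvmn chyrk bvqsf mqea lodtw uuj mhrb jmnt hli yba
Hunk 5: at line 5 remove [bvqsf,mqea,lodtw] add [egjar,rlxrg,losqp] -> 13 lines: snl elzny tkme zkvmn chyrk egjar rlxrg losqp uuj mhrb jmnt hli yba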